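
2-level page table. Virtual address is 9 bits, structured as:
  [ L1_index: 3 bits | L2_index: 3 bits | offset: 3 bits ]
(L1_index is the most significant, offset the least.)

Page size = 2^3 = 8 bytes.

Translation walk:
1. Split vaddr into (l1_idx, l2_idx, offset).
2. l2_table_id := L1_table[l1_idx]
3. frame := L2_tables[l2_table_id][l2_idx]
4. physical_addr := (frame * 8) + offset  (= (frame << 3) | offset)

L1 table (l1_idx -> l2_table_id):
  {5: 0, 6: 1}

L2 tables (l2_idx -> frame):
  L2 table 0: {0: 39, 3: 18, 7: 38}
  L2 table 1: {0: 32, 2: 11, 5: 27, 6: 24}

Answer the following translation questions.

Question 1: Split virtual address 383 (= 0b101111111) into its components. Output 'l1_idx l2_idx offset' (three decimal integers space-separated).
Answer: 5 7 7

Derivation:
vaddr = 383 = 0b101111111
  top 3 bits -> l1_idx = 5
  next 3 bits -> l2_idx = 7
  bottom 3 bits -> offset = 7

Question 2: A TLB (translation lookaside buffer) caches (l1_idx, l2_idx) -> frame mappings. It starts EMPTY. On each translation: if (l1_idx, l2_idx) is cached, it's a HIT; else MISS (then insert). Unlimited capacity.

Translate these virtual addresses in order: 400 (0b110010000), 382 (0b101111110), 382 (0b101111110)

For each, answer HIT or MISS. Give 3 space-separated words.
Answer: MISS MISS HIT

Derivation:
vaddr=400: (6,2) not in TLB -> MISS, insert
vaddr=382: (5,7) not in TLB -> MISS, insert
vaddr=382: (5,7) in TLB -> HIT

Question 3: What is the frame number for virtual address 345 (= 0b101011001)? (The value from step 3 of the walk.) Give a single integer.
vaddr = 345: l1_idx=5, l2_idx=3
L1[5] = 0; L2[0][3] = 18

Answer: 18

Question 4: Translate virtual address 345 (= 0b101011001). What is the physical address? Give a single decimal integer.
Answer: 145

Derivation:
vaddr = 345 = 0b101011001
Split: l1_idx=5, l2_idx=3, offset=1
L1[5] = 0
L2[0][3] = 18
paddr = 18 * 8 + 1 = 145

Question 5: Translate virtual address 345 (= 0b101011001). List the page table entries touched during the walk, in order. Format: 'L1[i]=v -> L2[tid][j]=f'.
Answer: L1[5]=0 -> L2[0][3]=18

Derivation:
vaddr = 345 = 0b101011001
Split: l1_idx=5, l2_idx=3, offset=1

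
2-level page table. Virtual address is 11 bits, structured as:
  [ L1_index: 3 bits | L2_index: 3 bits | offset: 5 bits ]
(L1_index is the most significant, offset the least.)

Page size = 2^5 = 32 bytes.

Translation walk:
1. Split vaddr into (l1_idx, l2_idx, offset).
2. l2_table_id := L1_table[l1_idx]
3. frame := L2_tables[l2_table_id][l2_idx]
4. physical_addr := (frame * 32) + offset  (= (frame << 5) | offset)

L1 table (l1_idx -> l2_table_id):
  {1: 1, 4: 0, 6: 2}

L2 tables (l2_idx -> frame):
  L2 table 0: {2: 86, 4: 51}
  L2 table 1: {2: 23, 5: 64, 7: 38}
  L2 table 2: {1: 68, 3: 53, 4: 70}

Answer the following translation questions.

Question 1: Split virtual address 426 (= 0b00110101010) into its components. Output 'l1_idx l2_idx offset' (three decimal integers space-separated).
vaddr = 426 = 0b00110101010
  top 3 bits -> l1_idx = 1
  next 3 bits -> l2_idx = 5
  bottom 5 bits -> offset = 10

Answer: 1 5 10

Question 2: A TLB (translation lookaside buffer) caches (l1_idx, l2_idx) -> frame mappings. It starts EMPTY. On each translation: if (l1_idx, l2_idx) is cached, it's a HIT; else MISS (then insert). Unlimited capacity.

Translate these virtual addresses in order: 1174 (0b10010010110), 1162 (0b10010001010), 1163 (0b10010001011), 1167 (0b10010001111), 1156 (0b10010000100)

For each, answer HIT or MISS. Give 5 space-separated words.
vaddr=1174: (4,4) not in TLB -> MISS, insert
vaddr=1162: (4,4) in TLB -> HIT
vaddr=1163: (4,4) in TLB -> HIT
vaddr=1167: (4,4) in TLB -> HIT
vaddr=1156: (4,4) in TLB -> HIT

Answer: MISS HIT HIT HIT HIT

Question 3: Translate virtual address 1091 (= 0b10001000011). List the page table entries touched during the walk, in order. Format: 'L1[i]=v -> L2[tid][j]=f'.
Answer: L1[4]=0 -> L2[0][2]=86

Derivation:
vaddr = 1091 = 0b10001000011
Split: l1_idx=4, l2_idx=2, offset=3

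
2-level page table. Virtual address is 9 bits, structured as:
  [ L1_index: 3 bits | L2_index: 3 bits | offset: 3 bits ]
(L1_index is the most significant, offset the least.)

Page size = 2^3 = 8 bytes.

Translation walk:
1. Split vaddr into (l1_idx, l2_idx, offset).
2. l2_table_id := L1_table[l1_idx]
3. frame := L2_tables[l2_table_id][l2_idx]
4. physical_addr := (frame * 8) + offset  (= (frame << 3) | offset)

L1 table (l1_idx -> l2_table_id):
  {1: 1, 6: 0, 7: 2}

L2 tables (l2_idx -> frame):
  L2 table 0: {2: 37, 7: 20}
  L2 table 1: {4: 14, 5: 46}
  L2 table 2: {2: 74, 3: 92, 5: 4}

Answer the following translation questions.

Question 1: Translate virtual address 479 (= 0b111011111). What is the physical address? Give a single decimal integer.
vaddr = 479 = 0b111011111
Split: l1_idx=7, l2_idx=3, offset=7
L1[7] = 2
L2[2][3] = 92
paddr = 92 * 8 + 7 = 743

Answer: 743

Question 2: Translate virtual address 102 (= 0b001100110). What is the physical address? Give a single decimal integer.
vaddr = 102 = 0b001100110
Split: l1_idx=1, l2_idx=4, offset=6
L1[1] = 1
L2[1][4] = 14
paddr = 14 * 8 + 6 = 118

Answer: 118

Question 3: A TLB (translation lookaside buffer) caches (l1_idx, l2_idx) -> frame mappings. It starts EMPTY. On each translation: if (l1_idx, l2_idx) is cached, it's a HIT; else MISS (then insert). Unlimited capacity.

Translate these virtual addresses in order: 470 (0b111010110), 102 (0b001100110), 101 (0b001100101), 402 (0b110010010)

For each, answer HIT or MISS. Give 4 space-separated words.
vaddr=470: (7,2) not in TLB -> MISS, insert
vaddr=102: (1,4) not in TLB -> MISS, insert
vaddr=101: (1,4) in TLB -> HIT
vaddr=402: (6,2) not in TLB -> MISS, insert

Answer: MISS MISS HIT MISS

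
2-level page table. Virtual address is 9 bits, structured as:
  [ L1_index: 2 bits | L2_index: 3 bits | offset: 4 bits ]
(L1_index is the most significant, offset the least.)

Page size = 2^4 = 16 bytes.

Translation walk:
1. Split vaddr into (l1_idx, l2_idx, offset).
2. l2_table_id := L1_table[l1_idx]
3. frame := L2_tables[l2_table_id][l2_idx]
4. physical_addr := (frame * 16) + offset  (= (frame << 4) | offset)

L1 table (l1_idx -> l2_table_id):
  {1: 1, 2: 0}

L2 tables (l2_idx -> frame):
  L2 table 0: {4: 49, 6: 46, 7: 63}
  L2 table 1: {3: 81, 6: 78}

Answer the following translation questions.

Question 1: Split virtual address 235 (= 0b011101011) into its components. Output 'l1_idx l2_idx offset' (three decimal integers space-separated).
vaddr = 235 = 0b011101011
  top 2 bits -> l1_idx = 1
  next 3 bits -> l2_idx = 6
  bottom 4 bits -> offset = 11

Answer: 1 6 11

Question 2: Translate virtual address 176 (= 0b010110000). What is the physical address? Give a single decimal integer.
Answer: 1296

Derivation:
vaddr = 176 = 0b010110000
Split: l1_idx=1, l2_idx=3, offset=0
L1[1] = 1
L2[1][3] = 81
paddr = 81 * 16 + 0 = 1296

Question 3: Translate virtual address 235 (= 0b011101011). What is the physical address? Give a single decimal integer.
Answer: 1259

Derivation:
vaddr = 235 = 0b011101011
Split: l1_idx=1, l2_idx=6, offset=11
L1[1] = 1
L2[1][6] = 78
paddr = 78 * 16 + 11 = 1259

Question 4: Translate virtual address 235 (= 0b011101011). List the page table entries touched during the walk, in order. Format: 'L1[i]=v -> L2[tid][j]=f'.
Answer: L1[1]=1 -> L2[1][6]=78

Derivation:
vaddr = 235 = 0b011101011
Split: l1_idx=1, l2_idx=6, offset=11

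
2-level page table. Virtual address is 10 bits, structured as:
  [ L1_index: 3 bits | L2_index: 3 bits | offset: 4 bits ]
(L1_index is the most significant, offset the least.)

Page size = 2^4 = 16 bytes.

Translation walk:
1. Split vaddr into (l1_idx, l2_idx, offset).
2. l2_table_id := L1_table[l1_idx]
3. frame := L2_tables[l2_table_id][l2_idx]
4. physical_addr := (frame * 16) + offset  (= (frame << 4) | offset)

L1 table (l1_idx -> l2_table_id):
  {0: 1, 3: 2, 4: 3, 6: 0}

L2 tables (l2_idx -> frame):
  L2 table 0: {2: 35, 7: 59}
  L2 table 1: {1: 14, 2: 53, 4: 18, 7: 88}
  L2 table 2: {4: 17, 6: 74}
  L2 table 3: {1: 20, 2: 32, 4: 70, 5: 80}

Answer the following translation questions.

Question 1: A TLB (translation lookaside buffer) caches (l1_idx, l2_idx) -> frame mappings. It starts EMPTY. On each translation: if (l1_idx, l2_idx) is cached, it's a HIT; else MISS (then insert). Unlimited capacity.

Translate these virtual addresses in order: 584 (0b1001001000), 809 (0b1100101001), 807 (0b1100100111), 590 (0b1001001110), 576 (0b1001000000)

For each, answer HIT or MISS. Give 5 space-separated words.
Answer: MISS MISS HIT HIT HIT

Derivation:
vaddr=584: (4,4) not in TLB -> MISS, insert
vaddr=809: (6,2) not in TLB -> MISS, insert
vaddr=807: (6,2) in TLB -> HIT
vaddr=590: (4,4) in TLB -> HIT
vaddr=576: (4,4) in TLB -> HIT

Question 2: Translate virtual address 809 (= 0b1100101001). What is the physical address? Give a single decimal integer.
vaddr = 809 = 0b1100101001
Split: l1_idx=6, l2_idx=2, offset=9
L1[6] = 0
L2[0][2] = 35
paddr = 35 * 16 + 9 = 569

Answer: 569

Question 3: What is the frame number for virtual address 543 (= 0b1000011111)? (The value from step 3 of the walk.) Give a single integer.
vaddr = 543: l1_idx=4, l2_idx=1
L1[4] = 3; L2[3][1] = 20

Answer: 20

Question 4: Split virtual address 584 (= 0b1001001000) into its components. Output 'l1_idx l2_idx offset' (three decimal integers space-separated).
Answer: 4 4 8

Derivation:
vaddr = 584 = 0b1001001000
  top 3 bits -> l1_idx = 4
  next 3 bits -> l2_idx = 4
  bottom 4 bits -> offset = 8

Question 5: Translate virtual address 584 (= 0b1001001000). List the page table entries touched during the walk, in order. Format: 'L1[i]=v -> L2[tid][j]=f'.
vaddr = 584 = 0b1001001000
Split: l1_idx=4, l2_idx=4, offset=8

Answer: L1[4]=3 -> L2[3][4]=70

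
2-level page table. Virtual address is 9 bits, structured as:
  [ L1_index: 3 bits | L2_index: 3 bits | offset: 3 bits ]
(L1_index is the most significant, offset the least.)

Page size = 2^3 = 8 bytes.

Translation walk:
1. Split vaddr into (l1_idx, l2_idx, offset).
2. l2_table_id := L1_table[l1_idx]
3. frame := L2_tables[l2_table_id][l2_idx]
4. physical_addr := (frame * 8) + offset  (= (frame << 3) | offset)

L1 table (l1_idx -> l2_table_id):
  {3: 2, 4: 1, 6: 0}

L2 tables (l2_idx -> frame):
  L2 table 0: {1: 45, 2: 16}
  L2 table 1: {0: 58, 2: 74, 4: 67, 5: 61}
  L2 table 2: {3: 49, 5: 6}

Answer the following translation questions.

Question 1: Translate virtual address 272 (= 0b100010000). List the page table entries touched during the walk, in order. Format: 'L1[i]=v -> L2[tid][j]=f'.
vaddr = 272 = 0b100010000
Split: l1_idx=4, l2_idx=2, offset=0

Answer: L1[4]=1 -> L2[1][2]=74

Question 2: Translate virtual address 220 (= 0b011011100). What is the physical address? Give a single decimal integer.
vaddr = 220 = 0b011011100
Split: l1_idx=3, l2_idx=3, offset=4
L1[3] = 2
L2[2][3] = 49
paddr = 49 * 8 + 4 = 396

Answer: 396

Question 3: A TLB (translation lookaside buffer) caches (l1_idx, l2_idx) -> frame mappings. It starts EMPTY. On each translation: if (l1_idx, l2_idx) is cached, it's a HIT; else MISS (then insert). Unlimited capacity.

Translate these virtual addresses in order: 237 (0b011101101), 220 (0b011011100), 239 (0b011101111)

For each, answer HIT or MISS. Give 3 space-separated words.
Answer: MISS MISS HIT

Derivation:
vaddr=237: (3,5) not in TLB -> MISS, insert
vaddr=220: (3,3) not in TLB -> MISS, insert
vaddr=239: (3,5) in TLB -> HIT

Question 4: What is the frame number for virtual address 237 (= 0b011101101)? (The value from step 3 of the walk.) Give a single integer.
vaddr = 237: l1_idx=3, l2_idx=5
L1[3] = 2; L2[2][5] = 6

Answer: 6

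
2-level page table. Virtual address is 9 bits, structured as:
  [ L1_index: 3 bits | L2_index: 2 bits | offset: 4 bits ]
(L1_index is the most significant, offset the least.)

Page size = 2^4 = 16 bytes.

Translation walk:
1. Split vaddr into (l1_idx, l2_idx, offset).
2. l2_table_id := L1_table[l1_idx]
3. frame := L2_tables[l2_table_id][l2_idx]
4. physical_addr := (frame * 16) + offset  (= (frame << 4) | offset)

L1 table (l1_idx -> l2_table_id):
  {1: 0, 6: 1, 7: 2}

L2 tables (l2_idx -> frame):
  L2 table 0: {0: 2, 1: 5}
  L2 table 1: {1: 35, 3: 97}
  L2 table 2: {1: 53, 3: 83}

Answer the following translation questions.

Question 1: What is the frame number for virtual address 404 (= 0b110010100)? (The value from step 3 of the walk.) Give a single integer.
vaddr = 404: l1_idx=6, l2_idx=1
L1[6] = 1; L2[1][1] = 35

Answer: 35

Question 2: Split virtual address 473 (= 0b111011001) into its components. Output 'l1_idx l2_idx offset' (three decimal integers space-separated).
vaddr = 473 = 0b111011001
  top 3 bits -> l1_idx = 7
  next 2 bits -> l2_idx = 1
  bottom 4 bits -> offset = 9

Answer: 7 1 9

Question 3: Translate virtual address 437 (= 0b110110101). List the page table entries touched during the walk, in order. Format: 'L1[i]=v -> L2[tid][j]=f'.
Answer: L1[6]=1 -> L2[1][3]=97

Derivation:
vaddr = 437 = 0b110110101
Split: l1_idx=6, l2_idx=3, offset=5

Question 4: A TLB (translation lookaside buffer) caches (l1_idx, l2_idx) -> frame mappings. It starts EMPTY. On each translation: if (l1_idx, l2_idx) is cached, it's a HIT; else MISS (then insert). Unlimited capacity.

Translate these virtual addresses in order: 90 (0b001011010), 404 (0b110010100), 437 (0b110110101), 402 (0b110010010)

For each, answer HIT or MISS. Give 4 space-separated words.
vaddr=90: (1,1) not in TLB -> MISS, insert
vaddr=404: (6,1) not in TLB -> MISS, insert
vaddr=437: (6,3) not in TLB -> MISS, insert
vaddr=402: (6,1) in TLB -> HIT

Answer: MISS MISS MISS HIT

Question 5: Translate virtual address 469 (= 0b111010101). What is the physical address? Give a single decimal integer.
Answer: 853

Derivation:
vaddr = 469 = 0b111010101
Split: l1_idx=7, l2_idx=1, offset=5
L1[7] = 2
L2[2][1] = 53
paddr = 53 * 16 + 5 = 853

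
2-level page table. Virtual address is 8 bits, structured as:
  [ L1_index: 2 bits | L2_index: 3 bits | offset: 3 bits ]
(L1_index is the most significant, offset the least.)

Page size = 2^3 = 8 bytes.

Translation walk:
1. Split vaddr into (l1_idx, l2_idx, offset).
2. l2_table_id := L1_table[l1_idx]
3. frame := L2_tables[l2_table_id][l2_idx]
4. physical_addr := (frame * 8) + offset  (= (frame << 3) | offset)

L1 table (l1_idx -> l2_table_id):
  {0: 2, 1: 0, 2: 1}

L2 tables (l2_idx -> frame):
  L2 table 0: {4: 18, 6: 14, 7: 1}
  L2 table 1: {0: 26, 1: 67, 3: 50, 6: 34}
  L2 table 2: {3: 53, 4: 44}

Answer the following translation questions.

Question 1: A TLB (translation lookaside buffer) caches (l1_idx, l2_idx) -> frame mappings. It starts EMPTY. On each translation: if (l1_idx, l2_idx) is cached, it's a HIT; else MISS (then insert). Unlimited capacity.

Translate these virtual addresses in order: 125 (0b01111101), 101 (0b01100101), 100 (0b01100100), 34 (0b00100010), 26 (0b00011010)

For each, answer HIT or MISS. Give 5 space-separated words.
vaddr=125: (1,7) not in TLB -> MISS, insert
vaddr=101: (1,4) not in TLB -> MISS, insert
vaddr=100: (1,4) in TLB -> HIT
vaddr=34: (0,4) not in TLB -> MISS, insert
vaddr=26: (0,3) not in TLB -> MISS, insert

Answer: MISS MISS HIT MISS MISS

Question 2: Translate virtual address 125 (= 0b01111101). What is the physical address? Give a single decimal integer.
vaddr = 125 = 0b01111101
Split: l1_idx=1, l2_idx=7, offset=5
L1[1] = 0
L2[0][7] = 1
paddr = 1 * 8 + 5 = 13

Answer: 13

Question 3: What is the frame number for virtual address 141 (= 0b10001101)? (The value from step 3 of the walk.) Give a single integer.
Answer: 67

Derivation:
vaddr = 141: l1_idx=2, l2_idx=1
L1[2] = 1; L2[1][1] = 67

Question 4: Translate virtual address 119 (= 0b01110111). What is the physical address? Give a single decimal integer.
Answer: 119

Derivation:
vaddr = 119 = 0b01110111
Split: l1_idx=1, l2_idx=6, offset=7
L1[1] = 0
L2[0][6] = 14
paddr = 14 * 8 + 7 = 119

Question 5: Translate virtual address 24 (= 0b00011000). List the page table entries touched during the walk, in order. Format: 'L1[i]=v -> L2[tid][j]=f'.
vaddr = 24 = 0b00011000
Split: l1_idx=0, l2_idx=3, offset=0

Answer: L1[0]=2 -> L2[2][3]=53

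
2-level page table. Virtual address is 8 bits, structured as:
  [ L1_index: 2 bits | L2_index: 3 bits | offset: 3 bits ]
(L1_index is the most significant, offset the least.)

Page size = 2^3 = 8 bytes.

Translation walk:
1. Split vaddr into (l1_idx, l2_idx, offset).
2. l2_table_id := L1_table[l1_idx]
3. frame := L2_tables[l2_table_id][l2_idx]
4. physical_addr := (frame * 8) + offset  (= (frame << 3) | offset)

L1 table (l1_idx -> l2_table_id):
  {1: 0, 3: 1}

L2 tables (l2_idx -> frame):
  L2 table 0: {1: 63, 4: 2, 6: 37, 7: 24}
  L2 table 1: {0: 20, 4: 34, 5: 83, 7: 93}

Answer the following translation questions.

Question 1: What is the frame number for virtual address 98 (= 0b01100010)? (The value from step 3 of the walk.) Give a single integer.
vaddr = 98: l1_idx=1, l2_idx=4
L1[1] = 0; L2[0][4] = 2

Answer: 2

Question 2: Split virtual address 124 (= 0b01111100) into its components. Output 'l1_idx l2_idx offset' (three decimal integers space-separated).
Answer: 1 7 4

Derivation:
vaddr = 124 = 0b01111100
  top 2 bits -> l1_idx = 1
  next 3 bits -> l2_idx = 7
  bottom 3 bits -> offset = 4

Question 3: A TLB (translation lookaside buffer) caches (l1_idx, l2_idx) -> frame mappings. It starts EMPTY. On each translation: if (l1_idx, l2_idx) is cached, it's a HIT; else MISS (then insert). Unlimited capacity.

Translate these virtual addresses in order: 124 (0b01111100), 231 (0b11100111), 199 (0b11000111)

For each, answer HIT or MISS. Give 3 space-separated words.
vaddr=124: (1,7) not in TLB -> MISS, insert
vaddr=231: (3,4) not in TLB -> MISS, insert
vaddr=199: (3,0) not in TLB -> MISS, insert

Answer: MISS MISS MISS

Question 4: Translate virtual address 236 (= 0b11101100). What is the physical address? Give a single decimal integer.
Answer: 668

Derivation:
vaddr = 236 = 0b11101100
Split: l1_idx=3, l2_idx=5, offset=4
L1[3] = 1
L2[1][5] = 83
paddr = 83 * 8 + 4 = 668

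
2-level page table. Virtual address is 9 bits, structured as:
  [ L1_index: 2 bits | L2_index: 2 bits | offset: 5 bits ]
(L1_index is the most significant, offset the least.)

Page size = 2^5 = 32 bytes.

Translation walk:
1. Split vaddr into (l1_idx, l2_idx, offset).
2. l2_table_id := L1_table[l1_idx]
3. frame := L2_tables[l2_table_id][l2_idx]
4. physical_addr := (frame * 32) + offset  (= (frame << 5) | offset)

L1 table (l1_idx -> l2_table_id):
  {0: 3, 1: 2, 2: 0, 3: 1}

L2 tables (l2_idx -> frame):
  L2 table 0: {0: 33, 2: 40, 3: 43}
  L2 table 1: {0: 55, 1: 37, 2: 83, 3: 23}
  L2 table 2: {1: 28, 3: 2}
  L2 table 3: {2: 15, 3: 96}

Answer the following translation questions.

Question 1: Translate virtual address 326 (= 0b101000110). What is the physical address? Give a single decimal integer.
Answer: 1286

Derivation:
vaddr = 326 = 0b101000110
Split: l1_idx=2, l2_idx=2, offset=6
L1[2] = 0
L2[0][2] = 40
paddr = 40 * 32 + 6 = 1286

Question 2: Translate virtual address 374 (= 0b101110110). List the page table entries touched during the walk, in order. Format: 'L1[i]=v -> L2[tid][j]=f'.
Answer: L1[2]=0 -> L2[0][3]=43

Derivation:
vaddr = 374 = 0b101110110
Split: l1_idx=2, l2_idx=3, offset=22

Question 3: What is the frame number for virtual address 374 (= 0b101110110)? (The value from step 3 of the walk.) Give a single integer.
vaddr = 374: l1_idx=2, l2_idx=3
L1[2] = 0; L2[0][3] = 43

Answer: 43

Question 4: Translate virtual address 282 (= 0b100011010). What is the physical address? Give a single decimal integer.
Answer: 1082

Derivation:
vaddr = 282 = 0b100011010
Split: l1_idx=2, l2_idx=0, offset=26
L1[2] = 0
L2[0][0] = 33
paddr = 33 * 32 + 26 = 1082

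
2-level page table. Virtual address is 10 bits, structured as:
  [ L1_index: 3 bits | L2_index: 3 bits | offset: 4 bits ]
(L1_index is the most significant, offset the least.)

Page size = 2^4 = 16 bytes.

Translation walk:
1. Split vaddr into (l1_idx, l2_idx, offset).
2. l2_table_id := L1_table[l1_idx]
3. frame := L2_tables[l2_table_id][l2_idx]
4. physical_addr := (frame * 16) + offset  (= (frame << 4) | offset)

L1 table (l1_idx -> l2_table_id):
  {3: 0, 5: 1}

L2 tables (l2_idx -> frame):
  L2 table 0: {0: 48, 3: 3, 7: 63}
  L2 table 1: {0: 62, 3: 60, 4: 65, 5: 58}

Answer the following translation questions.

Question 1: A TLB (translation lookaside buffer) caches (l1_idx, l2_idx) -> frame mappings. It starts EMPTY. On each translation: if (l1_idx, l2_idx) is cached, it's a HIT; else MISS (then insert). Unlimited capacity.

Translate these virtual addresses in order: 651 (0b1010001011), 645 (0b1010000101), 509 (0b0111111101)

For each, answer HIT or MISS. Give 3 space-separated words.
Answer: MISS HIT MISS

Derivation:
vaddr=651: (5,0) not in TLB -> MISS, insert
vaddr=645: (5,0) in TLB -> HIT
vaddr=509: (3,7) not in TLB -> MISS, insert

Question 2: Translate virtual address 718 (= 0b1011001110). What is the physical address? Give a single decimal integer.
vaddr = 718 = 0b1011001110
Split: l1_idx=5, l2_idx=4, offset=14
L1[5] = 1
L2[1][4] = 65
paddr = 65 * 16 + 14 = 1054

Answer: 1054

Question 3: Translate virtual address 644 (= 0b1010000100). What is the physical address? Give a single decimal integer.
Answer: 996

Derivation:
vaddr = 644 = 0b1010000100
Split: l1_idx=5, l2_idx=0, offset=4
L1[5] = 1
L2[1][0] = 62
paddr = 62 * 16 + 4 = 996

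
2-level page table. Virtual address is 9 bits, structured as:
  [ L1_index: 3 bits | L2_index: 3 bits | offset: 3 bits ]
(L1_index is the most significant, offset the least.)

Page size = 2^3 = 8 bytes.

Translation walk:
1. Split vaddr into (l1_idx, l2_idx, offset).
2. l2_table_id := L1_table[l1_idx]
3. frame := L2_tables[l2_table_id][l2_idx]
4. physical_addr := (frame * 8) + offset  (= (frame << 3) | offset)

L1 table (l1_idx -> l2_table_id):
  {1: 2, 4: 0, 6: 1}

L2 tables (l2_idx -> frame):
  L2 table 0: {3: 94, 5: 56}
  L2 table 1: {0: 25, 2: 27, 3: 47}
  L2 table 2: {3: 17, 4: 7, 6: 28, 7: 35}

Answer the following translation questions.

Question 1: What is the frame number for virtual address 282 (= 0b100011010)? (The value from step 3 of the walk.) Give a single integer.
vaddr = 282: l1_idx=4, l2_idx=3
L1[4] = 0; L2[0][3] = 94

Answer: 94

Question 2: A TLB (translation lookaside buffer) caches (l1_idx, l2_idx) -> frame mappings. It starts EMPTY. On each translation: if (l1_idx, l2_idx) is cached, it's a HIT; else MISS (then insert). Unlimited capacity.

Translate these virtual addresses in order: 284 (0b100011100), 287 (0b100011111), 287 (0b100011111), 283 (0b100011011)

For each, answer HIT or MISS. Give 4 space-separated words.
Answer: MISS HIT HIT HIT

Derivation:
vaddr=284: (4,3) not in TLB -> MISS, insert
vaddr=287: (4,3) in TLB -> HIT
vaddr=287: (4,3) in TLB -> HIT
vaddr=283: (4,3) in TLB -> HIT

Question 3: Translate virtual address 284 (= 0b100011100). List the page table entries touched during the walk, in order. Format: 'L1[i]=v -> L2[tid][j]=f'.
Answer: L1[4]=0 -> L2[0][3]=94

Derivation:
vaddr = 284 = 0b100011100
Split: l1_idx=4, l2_idx=3, offset=4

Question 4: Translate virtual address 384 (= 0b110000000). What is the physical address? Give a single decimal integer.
Answer: 200

Derivation:
vaddr = 384 = 0b110000000
Split: l1_idx=6, l2_idx=0, offset=0
L1[6] = 1
L2[1][0] = 25
paddr = 25 * 8 + 0 = 200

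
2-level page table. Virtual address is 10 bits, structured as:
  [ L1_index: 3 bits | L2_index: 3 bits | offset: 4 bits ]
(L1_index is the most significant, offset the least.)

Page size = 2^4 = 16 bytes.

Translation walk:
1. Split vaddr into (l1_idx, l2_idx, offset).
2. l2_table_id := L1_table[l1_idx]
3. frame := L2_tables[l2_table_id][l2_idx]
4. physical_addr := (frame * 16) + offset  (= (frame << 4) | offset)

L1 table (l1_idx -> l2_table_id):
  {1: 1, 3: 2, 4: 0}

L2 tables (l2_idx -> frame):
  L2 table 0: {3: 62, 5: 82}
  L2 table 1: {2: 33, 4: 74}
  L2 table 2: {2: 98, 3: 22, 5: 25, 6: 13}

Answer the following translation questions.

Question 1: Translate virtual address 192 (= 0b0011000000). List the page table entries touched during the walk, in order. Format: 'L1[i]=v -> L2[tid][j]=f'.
Answer: L1[1]=1 -> L2[1][4]=74

Derivation:
vaddr = 192 = 0b0011000000
Split: l1_idx=1, l2_idx=4, offset=0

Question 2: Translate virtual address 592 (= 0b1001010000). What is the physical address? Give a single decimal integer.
Answer: 1312

Derivation:
vaddr = 592 = 0b1001010000
Split: l1_idx=4, l2_idx=5, offset=0
L1[4] = 0
L2[0][5] = 82
paddr = 82 * 16 + 0 = 1312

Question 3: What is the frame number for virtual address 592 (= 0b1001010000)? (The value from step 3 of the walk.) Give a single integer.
vaddr = 592: l1_idx=4, l2_idx=5
L1[4] = 0; L2[0][5] = 82

Answer: 82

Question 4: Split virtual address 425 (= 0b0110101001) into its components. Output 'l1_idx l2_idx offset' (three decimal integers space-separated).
Answer: 3 2 9

Derivation:
vaddr = 425 = 0b0110101001
  top 3 bits -> l1_idx = 3
  next 3 bits -> l2_idx = 2
  bottom 4 bits -> offset = 9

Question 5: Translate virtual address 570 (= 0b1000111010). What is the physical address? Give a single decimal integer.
Answer: 1002

Derivation:
vaddr = 570 = 0b1000111010
Split: l1_idx=4, l2_idx=3, offset=10
L1[4] = 0
L2[0][3] = 62
paddr = 62 * 16 + 10 = 1002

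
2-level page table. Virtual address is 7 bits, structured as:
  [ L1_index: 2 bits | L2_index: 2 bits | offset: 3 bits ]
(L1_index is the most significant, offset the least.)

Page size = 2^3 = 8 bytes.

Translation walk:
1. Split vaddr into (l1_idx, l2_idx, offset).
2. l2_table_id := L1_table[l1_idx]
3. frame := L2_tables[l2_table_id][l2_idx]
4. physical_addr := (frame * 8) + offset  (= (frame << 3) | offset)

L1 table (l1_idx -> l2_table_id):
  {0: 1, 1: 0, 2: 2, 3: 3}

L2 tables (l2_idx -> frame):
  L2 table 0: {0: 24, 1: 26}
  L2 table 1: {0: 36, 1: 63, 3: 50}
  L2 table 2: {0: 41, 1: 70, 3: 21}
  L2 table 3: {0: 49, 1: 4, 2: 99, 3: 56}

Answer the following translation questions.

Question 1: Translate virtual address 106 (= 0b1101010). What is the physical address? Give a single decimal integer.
Answer: 34

Derivation:
vaddr = 106 = 0b1101010
Split: l1_idx=3, l2_idx=1, offset=2
L1[3] = 3
L2[3][1] = 4
paddr = 4 * 8 + 2 = 34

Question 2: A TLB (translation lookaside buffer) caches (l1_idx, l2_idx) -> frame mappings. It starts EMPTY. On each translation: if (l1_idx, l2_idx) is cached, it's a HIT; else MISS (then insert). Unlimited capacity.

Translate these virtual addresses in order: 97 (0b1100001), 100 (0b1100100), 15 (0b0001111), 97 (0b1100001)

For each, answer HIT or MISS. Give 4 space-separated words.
Answer: MISS HIT MISS HIT

Derivation:
vaddr=97: (3,0) not in TLB -> MISS, insert
vaddr=100: (3,0) in TLB -> HIT
vaddr=15: (0,1) not in TLB -> MISS, insert
vaddr=97: (3,0) in TLB -> HIT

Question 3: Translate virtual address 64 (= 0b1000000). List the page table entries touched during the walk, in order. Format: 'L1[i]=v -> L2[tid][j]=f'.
vaddr = 64 = 0b1000000
Split: l1_idx=2, l2_idx=0, offset=0

Answer: L1[2]=2 -> L2[2][0]=41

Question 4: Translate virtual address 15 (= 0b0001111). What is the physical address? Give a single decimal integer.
vaddr = 15 = 0b0001111
Split: l1_idx=0, l2_idx=1, offset=7
L1[0] = 1
L2[1][1] = 63
paddr = 63 * 8 + 7 = 511

Answer: 511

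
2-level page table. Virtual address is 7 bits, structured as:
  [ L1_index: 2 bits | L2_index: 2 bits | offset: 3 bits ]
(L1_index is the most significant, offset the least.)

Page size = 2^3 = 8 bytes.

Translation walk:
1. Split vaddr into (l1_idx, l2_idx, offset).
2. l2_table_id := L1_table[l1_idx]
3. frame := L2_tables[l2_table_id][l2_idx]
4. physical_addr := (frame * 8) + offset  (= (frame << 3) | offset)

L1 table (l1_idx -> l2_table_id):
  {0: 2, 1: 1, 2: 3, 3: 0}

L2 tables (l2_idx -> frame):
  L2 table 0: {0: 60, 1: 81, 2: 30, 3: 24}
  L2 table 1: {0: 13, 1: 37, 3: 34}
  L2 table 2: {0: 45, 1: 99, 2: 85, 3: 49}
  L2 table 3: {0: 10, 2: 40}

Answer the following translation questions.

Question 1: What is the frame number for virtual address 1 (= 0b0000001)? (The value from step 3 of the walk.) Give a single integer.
Answer: 45

Derivation:
vaddr = 1: l1_idx=0, l2_idx=0
L1[0] = 2; L2[2][0] = 45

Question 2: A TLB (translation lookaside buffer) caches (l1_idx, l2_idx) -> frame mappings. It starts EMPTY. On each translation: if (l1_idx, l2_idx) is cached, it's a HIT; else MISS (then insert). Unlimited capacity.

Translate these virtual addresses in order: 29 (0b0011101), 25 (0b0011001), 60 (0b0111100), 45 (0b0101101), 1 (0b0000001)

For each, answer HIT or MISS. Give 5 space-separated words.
Answer: MISS HIT MISS MISS MISS

Derivation:
vaddr=29: (0,3) not in TLB -> MISS, insert
vaddr=25: (0,3) in TLB -> HIT
vaddr=60: (1,3) not in TLB -> MISS, insert
vaddr=45: (1,1) not in TLB -> MISS, insert
vaddr=1: (0,0) not in TLB -> MISS, insert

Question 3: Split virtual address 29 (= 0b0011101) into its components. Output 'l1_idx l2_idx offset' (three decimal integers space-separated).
vaddr = 29 = 0b0011101
  top 2 bits -> l1_idx = 0
  next 2 bits -> l2_idx = 3
  bottom 3 bits -> offset = 5

Answer: 0 3 5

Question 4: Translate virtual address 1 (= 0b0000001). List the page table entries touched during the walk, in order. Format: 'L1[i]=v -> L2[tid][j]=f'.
Answer: L1[0]=2 -> L2[2][0]=45

Derivation:
vaddr = 1 = 0b0000001
Split: l1_idx=0, l2_idx=0, offset=1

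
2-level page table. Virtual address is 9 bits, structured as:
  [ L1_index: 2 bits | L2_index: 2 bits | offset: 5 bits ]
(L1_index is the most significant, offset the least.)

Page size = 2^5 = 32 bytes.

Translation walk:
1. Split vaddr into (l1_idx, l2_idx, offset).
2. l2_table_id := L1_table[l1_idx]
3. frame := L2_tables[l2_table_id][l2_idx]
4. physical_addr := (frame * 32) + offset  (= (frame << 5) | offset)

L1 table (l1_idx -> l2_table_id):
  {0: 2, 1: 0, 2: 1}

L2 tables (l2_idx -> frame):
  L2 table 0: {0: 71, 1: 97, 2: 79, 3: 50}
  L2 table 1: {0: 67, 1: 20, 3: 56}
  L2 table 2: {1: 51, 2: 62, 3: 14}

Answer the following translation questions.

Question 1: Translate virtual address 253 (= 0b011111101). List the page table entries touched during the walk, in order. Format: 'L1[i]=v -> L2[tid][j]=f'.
vaddr = 253 = 0b011111101
Split: l1_idx=1, l2_idx=3, offset=29

Answer: L1[1]=0 -> L2[0][3]=50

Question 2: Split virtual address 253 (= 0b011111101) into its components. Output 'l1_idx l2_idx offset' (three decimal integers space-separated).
vaddr = 253 = 0b011111101
  top 2 bits -> l1_idx = 1
  next 2 bits -> l2_idx = 3
  bottom 5 bits -> offset = 29

Answer: 1 3 29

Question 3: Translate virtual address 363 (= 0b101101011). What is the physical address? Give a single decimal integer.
Answer: 1803

Derivation:
vaddr = 363 = 0b101101011
Split: l1_idx=2, l2_idx=3, offset=11
L1[2] = 1
L2[1][3] = 56
paddr = 56 * 32 + 11 = 1803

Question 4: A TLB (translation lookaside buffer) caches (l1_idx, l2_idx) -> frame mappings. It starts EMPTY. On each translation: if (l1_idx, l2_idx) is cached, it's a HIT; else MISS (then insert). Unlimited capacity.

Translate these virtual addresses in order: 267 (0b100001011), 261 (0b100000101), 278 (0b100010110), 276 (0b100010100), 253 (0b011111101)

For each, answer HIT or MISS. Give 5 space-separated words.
Answer: MISS HIT HIT HIT MISS

Derivation:
vaddr=267: (2,0) not in TLB -> MISS, insert
vaddr=261: (2,0) in TLB -> HIT
vaddr=278: (2,0) in TLB -> HIT
vaddr=276: (2,0) in TLB -> HIT
vaddr=253: (1,3) not in TLB -> MISS, insert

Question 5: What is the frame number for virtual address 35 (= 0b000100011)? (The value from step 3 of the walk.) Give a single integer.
vaddr = 35: l1_idx=0, l2_idx=1
L1[0] = 2; L2[2][1] = 51

Answer: 51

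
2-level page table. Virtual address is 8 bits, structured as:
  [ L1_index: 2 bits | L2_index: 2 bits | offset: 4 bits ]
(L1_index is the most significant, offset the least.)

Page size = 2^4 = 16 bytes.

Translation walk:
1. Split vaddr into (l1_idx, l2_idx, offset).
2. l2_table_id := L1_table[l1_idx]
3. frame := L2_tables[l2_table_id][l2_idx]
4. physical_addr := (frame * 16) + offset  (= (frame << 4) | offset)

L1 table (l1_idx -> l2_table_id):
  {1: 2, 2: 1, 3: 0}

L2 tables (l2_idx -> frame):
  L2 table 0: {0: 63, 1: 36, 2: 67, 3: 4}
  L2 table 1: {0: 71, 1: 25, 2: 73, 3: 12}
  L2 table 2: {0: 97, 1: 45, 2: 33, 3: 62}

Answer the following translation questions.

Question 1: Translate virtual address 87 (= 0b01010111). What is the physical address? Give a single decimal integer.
Answer: 727

Derivation:
vaddr = 87 = 0b01010111
Split: l1_idx=1, l2_idx=1, offset=7
L1[1] = 2
L2[2][1] = 45
paddr = 45 * 16 + 7 = 727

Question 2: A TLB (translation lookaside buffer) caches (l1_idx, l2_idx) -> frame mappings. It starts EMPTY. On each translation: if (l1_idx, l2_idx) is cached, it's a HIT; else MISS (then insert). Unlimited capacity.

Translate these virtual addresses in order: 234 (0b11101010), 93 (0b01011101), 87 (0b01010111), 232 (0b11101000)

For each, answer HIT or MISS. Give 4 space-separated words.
Answer: MISS MISS HIT HIT

Derivation:
vaddr=234: (3,2) not in TLB -> MISS, insert
vaddr=93: (1,1) not in TLB -> MISS, insert
vaddr=87: (1,1) in TLB -> HIT
vaddr=232: (3,2) in TLB -> HIT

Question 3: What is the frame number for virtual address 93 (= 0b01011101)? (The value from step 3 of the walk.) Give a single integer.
Answer: 45

Derivation:
vaddr = 93: l1_idx=1, l2_idx=1
L1[1] = 2; L2[2][1] = 45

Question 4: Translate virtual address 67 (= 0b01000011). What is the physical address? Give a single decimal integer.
Answer: 1555

Derivation:
vaddr = 67 = 0b01000011
Split: l1_idx=1, l2_idx=0, offset=3
L1[1] = 2
L2[2][0] = 97
paddr = 97 * 16 + 3 = 1555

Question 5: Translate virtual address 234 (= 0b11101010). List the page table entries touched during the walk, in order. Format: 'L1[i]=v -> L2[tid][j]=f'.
Answer: L1[3]=0 -> L2[0][2]=67

Derivation:
vaddr = 234 = 0b11101010
Split: l1_idx=3, l2_idx=2, offset=10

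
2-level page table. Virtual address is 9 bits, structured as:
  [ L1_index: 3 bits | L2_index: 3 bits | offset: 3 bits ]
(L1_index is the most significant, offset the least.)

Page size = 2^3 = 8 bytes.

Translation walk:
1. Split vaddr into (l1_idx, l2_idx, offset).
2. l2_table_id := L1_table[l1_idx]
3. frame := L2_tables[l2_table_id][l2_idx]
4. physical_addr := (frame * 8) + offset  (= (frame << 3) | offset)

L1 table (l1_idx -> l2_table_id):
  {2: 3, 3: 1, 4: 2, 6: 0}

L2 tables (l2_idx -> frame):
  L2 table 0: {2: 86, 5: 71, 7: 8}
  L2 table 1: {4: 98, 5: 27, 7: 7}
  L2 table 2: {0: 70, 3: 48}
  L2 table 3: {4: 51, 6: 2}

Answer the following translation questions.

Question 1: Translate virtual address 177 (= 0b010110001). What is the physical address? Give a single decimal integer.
vaddr = 177 = 0b010110001
Split: l1_idx=2, l2_idx=6, offset=1
L1[2] = 3
L2[3][6] = 2
paddr = 2 * 8 + 1 = 17

Answer: 17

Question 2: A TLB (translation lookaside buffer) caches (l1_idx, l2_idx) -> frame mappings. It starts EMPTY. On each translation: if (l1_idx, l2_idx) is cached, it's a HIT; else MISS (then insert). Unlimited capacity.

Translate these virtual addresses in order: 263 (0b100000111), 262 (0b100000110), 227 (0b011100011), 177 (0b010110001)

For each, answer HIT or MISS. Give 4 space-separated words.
Answer: MISS HIT MISS MISS

Derivation:
vaddr=263: (4,0) not in TLB -> MISS, insert
vaddr=262: (4,0) in TLB -> HIT
vaddr=227: (3,4) not in TLB -> MISS, insert
vaddr=177: (2,6) not in TLB -> MISS, insert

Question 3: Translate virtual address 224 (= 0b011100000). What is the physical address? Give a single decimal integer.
Answer: 784

Derivation:
vaddr = 224 = 0b011100000
Split: l1_idx=3, l2_idx=4, offset=0
L1[3] = 1
L2[1][4] = 98
paddr = 98 * 8 + 0 = 784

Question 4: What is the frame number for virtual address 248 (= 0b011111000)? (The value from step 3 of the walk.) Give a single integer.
Answer: 7

Derivation:
vaddr = 248: l1_idx=3, l2_idx=7
L1[3] = 1; L2[1][7] = 7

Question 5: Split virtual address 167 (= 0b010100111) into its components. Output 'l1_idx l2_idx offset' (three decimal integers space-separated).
vaddr = 167 = 0b010100111
  top 3 bits -> l1_idx = 2
  next 3 bits -> l2_idx = 4
  bottom 3 bits -> offset = 7

Answer: 2 4 7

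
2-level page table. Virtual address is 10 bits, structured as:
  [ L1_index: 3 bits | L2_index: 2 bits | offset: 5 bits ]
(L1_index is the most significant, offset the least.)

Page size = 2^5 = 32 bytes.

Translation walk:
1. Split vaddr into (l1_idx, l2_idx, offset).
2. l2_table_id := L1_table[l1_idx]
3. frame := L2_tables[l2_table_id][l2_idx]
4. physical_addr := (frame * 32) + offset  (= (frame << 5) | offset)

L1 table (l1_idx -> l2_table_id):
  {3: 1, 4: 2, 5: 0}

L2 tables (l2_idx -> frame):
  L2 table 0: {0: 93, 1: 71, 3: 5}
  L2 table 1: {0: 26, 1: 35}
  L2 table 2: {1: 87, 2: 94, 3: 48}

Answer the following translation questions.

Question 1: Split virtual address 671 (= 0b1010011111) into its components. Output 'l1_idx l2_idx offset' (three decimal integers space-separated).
Answer: 5 0 31

Derivation:
vaddr = 671 = 0b1010011111
  top 3 bits -> l1_idx = 5
  next 2 bits -> l2_idx = 0
  bottom 5 bits -> offset = 31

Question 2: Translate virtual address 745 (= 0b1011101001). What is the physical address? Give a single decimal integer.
Answer: 169

Derivation:
vaddr = 745 = 0b1011101001
Split: l1_idx=5, l2_idx=3, offset=9
L1[5] = 0
L2[0][3] = 5
paddr = 5 * 32 + 9 = 169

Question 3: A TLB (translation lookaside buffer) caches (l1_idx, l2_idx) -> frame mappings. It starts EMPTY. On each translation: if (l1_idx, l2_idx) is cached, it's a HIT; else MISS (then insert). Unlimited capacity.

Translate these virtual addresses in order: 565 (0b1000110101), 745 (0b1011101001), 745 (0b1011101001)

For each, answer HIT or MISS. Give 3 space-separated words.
vaddr=565: (4,1) not in TLB -> MISS, insert
vaddr=745: (5,3) not in TLB -> MISS, insert
vaddr=745: (5,3) in TLB -> HIT

Answer: MISS MISS HIT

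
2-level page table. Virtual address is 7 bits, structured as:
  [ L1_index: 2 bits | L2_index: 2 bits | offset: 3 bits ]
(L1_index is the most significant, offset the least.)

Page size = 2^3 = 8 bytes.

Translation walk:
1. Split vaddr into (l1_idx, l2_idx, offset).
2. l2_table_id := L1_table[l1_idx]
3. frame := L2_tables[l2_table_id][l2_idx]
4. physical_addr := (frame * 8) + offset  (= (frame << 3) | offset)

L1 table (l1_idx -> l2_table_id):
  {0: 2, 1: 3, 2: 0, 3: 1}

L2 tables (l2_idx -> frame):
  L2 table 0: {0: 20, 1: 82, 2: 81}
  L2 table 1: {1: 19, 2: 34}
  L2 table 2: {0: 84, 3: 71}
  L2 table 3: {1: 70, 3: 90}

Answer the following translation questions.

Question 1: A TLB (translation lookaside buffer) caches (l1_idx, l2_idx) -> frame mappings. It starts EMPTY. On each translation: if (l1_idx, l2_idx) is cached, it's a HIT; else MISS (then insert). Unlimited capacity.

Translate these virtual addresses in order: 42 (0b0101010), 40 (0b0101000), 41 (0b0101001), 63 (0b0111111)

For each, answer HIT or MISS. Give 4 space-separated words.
vaddr=42: (1,1) not in TLB -> MISS, insert
vaddr=40: (1,1) in TLB -> HIT
vaddr=41: (1,1) in TLB -> HIT
vaddr=63: (1,3) not in TLB -> MISS, insert

Answer: MISS HIT HIT MISS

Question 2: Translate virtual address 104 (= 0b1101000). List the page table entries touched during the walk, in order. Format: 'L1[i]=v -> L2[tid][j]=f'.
Answer: L1[3]=1 -> L2[1][1]=19

Derivation:
vaddr = 104 = 0b1101000
Split: l1_idx=3, l2_idx=1, offset=0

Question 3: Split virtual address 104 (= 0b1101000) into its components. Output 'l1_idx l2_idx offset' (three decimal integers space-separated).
vaddr = 104 = 0b1101000
  top 2 bits -> l1_idx = 3
  next 2 bits -> l2_idx = 1
  bottom 3 bits -> offset = 0

Answer: 3 1 0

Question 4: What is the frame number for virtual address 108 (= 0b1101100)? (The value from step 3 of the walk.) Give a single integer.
Answer: 19

Derivation:
vaddr = 108: l1_idx=3, l2_idx=1
L1[3] = 1; L2[1][1] = 19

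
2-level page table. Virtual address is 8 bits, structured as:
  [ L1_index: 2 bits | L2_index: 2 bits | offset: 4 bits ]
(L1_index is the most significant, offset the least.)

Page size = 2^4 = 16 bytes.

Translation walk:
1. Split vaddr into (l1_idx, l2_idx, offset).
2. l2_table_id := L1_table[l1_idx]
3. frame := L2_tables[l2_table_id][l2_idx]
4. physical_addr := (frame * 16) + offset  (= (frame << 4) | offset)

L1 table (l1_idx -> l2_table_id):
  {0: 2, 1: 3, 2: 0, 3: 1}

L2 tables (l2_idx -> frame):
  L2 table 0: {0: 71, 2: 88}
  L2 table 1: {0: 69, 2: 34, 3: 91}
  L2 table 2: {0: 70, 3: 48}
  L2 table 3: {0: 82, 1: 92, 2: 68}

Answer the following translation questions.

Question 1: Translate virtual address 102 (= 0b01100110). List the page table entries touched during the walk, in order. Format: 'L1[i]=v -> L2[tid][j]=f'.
Answer: L1[1]=3 -> L2[3][2]=68

Derivation:
vaddr = 102 = 0b01100110
Split: l1_idx=1, l2_idx=2, offset=6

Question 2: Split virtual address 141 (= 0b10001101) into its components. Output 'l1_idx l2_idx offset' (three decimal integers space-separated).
Answer: 2 0 13

Derivation:
vaddr = 141 = 0b10001101
  top 2 bits -> l1_idx = 2
  next 2 bits -> l2_idx = 0
  bottom 4 bits -> offset = 13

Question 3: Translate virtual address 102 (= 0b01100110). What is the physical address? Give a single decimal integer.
Answer: 1094

Derivation:
vaddr = 102 = 0b01100110
Split: l1_idx=1, l2_idx=2, offset=6
L1[1] = 3
L2[3][2] = 68
paddr = 68 * 16 + 6 = 1094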